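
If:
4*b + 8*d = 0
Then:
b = -2*d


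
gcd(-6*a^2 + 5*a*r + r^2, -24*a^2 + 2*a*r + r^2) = 6*a + r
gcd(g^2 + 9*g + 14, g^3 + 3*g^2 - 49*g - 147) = g + 7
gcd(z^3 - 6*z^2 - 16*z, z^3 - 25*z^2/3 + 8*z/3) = z^2 - 8*z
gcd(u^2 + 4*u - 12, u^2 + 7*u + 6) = u + 6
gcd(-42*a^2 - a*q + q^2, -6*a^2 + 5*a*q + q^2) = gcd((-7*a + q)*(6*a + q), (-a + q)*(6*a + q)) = 6*a + q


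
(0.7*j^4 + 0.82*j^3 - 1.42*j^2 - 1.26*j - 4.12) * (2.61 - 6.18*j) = -4.326*j^5 - 3.2406*j^4 + 10.9158*j^3 + 4.0806*j^2 + 22.173*j - 10.7532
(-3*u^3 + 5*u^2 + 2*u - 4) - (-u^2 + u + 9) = -3*u^3 + 6*u^2 + u - 13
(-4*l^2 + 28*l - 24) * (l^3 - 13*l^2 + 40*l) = -4*l^5 + 80*l^4 - 548*l^3 + 1432*l^2 - 960*l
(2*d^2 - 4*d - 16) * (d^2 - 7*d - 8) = 2*d^4 - 18*d^3 - 4*d^2 + 144*d + 128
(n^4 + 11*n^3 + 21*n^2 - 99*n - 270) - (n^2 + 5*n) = n^4 + 11*n^3 + 20*n^2 - 104*n - 270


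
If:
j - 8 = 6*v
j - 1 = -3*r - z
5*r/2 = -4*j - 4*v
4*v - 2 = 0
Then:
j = 11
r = -92/5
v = 1/2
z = 226/5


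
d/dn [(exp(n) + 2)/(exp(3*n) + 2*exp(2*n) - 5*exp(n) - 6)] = (-(exp(n) + 2)*(3*exp(2*n) + 4*exp(n) - 5) + exp(3*n) + 2*exp(2*n) - 5*exp(n) - 6)*exp(n)/(exp(3*n) + 2*exp(2*n) - 5*exp(n) - 6)^2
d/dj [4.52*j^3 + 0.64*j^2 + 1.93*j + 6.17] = 13.56*j^2 + 1.28*j + 1.93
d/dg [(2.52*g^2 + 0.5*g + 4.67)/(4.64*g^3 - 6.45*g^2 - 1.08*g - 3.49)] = (-11.6928*g^4 - 4.64*g^3 - 64.503*g^2 + 42.6534*g + 3.2986)/(21.5296*g^6 - 59.856*g^5 + 31.5801*g^4 - 18.4552*g^3 + 46.1874*g^2 + 7.5384*g + 12.1801)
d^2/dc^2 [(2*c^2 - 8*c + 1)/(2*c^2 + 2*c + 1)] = 40*(-2*c^3 + 3*c + 1)/(8*c^6 + 24*c^5 + 36*c^4 + 32*c^3 + 18*c^2 + 6*c + 1)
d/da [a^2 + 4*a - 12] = 2*a + 4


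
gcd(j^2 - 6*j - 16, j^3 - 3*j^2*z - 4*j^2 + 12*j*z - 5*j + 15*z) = 1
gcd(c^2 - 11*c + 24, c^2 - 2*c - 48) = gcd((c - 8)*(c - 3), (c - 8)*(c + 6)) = c - 8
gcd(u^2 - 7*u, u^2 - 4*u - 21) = u - 7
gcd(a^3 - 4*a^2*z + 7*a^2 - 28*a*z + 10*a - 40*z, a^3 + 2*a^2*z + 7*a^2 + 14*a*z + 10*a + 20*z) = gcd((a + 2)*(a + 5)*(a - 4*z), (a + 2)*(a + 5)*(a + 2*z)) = a^2 + 7*a + 10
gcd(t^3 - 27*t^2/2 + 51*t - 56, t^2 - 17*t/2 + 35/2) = t - 7/2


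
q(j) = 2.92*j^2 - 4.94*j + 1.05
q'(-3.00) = -22.46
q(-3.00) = 42.15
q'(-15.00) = -92.54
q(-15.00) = 732.15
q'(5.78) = 28.82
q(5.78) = 70.05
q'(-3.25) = -23.92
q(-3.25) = 47.95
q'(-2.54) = -19.77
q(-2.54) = 32.44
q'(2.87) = 11.82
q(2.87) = 10.92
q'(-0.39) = -7.22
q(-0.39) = 3.42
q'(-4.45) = -30.93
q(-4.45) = 80.86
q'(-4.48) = -31.10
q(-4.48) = 81.79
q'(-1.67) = -14.69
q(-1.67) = 17.44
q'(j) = 5.84*j - 4.94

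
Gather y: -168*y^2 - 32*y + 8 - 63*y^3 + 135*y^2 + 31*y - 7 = -63*y^3 - 33*y^2 - y + 1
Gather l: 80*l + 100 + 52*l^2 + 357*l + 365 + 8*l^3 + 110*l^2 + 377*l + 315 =8*l^3 + 162*l^2 + 814*l + 780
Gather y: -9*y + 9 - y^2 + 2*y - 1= -y^2 - 7*y + 8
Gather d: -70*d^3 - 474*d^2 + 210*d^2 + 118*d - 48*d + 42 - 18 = -70*d^3 - 264*d^2 + 70*d + 24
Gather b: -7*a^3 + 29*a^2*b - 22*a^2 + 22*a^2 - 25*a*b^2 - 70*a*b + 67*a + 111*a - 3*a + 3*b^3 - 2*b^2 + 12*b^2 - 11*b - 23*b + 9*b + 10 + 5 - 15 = -7*a^3 + 175*a + 3*b^3 + b^2*(10 - 25*a) + b*(29*a^2 - 70*a - 25)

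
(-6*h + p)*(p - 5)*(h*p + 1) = -6*h^2*p^2 + 30*h^2*p + h*p^3 - 5*h*p^2 - 6*h*p + 30*h + p^2 - 5*p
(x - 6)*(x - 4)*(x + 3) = x^3 - 7*x^2 - 6*x + 72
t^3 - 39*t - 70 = (t - 7)*(t + 2)*(t + 5)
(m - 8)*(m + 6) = m^2 - 2*m - 48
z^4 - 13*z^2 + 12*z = z*(z - 3)*(z - 1)*(z + 4)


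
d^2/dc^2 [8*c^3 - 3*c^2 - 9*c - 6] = 48*c - 6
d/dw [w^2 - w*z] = 2*w - z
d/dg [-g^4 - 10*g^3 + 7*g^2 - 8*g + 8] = -4*g^3 - 30*g^2 + 14*g - 8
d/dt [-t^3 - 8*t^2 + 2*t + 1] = -3*t^2 - 16*t + 2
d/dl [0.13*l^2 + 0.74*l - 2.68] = 0.26*l + 0.74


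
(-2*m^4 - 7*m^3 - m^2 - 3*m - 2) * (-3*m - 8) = 6*m^5 + 37*m^4 + 59*m^3 + 17*m^2 + 30*m + 16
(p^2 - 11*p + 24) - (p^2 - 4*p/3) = 24 - 29*p/3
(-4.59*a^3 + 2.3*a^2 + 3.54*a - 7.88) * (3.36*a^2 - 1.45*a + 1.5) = -15.4224*a^5 + 14.3835*a^4 + 1.6744*a^3 - 28.1598*a^2 + 16.736*a - 11.82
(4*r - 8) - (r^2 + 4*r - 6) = -r^2 - 2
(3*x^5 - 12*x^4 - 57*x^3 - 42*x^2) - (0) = 3*x^5 - 12*x^4 - 57*x^3 - 42*x^2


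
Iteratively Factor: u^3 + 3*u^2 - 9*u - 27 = (u + 3)*(u^2 - 9) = (u - 3)*(u + 3)*(u + 3)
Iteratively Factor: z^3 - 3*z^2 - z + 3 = (z - 1)*(z^2 - 2*z - 3) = (z - 1)*(z + 1)*(z - 3)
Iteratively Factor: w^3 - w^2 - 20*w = (w - 5)*(w^2 + 4*w) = (w - 5)*(w + 4)*(w)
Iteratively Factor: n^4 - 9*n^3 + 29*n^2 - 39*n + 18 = (n - 3)*(n^3 - 6*n^2 + 11*n - 6) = (n - 3)*(n - 2)*(n^2 - 4*n + 3) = (n - 3)^2*(n - 2)*(n - 1)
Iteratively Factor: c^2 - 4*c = (c - 4)*(c)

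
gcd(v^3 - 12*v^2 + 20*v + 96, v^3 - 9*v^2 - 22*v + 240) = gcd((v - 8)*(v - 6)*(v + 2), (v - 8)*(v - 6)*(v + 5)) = v^2 - 14*v + 48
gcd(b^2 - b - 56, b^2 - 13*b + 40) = b - 8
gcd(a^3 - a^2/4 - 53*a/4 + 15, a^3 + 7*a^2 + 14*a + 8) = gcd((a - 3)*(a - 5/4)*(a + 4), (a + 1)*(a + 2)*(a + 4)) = a + 4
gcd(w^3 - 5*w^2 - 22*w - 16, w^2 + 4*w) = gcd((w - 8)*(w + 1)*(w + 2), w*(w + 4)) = 1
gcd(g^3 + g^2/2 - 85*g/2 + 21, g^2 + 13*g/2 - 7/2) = g^2 + 13*g/2 - 7/2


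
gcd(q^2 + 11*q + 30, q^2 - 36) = q + 6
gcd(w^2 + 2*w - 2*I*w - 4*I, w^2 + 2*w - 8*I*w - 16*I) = w + 2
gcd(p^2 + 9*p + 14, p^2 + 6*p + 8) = p + 2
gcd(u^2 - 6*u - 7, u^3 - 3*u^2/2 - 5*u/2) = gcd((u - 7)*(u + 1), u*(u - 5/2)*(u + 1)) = u + 1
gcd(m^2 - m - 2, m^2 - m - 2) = m^2 - m - 2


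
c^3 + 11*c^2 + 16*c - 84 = (c - 2)*(c + 6)*(c + 7)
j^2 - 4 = (j - 2)*(j + 2)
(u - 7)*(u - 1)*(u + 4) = u^3 - 4*u^2 - 25*u + 28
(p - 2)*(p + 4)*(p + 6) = p^3 + 8*p^2 + 4*p - 48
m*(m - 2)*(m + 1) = m^3 - m^2 - 2*m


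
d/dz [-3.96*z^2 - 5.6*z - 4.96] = -7.92*z - 5.6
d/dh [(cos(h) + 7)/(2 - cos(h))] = -9*sin(h)/(cos(h) - 2)^2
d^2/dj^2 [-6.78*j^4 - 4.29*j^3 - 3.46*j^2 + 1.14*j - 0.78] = -81.36*j^2 - 25.74*j - 6.92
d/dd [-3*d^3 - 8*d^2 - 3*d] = -9*d^2 - 16*d - 3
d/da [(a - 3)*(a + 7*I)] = 2*a - 3 + 7*I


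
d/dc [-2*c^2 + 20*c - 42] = 20 - 4*c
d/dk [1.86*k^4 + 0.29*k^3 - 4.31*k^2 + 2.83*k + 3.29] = 7.44*k^3 + 0.87*k^2 - 8.62*k + 2.83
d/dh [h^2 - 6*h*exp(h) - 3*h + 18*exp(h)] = -6*h*exp(h) + 2*h + 12*exp(h) - 3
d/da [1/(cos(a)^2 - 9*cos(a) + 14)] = (2*cos(a) - 9)*sin(a)/(cos(a)^2 - 9*cos(a) + 14)^2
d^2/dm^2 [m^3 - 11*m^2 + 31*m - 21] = 6*m - 22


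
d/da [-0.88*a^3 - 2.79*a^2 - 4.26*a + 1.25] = -2.64*a^2 - 5.58*a - 4.26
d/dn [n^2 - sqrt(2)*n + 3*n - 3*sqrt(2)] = 2*n - sqrt(2) + 3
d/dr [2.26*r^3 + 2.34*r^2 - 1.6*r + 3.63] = 6.78*r^2 + 4.68*r - 1.6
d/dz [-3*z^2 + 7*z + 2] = 7 - 6*z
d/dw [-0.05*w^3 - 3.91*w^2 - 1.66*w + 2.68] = -0.15*w^2 - 7.82*w - 1.66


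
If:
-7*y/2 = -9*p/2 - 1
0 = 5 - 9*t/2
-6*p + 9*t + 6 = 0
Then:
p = 8/3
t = 10/9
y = 26/7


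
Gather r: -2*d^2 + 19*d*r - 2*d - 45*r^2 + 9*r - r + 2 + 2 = -2*d^2 - 2*d - 45*r^2 + r*(19*d + 8) + 4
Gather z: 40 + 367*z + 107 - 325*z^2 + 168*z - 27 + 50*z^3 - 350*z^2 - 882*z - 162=50*z^3 - 675*z^2 - 347*z - 42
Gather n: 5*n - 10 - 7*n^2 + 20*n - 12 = -7*n^2 + 25*n - 22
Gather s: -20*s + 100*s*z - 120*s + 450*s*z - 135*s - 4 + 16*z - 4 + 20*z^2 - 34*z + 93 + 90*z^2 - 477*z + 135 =s*(550*z - 275) + 110*z^2 - 495*z + 220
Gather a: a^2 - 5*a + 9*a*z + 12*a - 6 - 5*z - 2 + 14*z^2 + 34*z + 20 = a^2 + a*(9*z + 7) + 14*z^2 + 29*z + 12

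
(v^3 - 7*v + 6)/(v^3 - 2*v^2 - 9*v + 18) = (v - 1)/(v - 3)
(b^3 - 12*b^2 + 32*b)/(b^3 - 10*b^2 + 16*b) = (b - 4)/(b - 2)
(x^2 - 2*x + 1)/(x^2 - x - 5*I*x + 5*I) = (x - 1)/(x - 5*I)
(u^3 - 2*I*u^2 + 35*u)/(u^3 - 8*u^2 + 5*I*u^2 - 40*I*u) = (u - 7*I)/(u - 8)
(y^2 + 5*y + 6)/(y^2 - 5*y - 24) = (y + 2)/(y - 8)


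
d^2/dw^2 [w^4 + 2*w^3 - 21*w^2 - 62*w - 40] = 12*w^2 + 12*w - 42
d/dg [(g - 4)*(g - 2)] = 2*g - 6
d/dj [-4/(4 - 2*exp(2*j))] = -4*exp(2*j)/(exp(2*j) - 2)^2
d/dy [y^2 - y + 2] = 2*y - 1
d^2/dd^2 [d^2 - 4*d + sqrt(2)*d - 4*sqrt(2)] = 2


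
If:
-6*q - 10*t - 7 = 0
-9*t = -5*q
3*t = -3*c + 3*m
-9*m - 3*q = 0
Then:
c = 7/13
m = 21/104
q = -63/104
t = -35/104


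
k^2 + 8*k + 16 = (k + 4)^2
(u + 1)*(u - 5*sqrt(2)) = u^2 - 5*sqrt(2)*u + u - 5*sqrt(2)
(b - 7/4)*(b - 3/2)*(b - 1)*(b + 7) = b^4 + 11*b^3/4 - 191*b^2/8 + 77*b/2 - 147/8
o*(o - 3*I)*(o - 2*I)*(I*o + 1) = I*o^4 + 6*o^3 - 11*I*o^2 - 6*o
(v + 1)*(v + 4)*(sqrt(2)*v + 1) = sqrt(2)*v^3 + v^2 + 5*sqrt(2)*v^2 + 5*v + 4*sqrt(2)*v + 4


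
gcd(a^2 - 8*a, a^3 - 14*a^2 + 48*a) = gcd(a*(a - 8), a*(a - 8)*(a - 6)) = a^2 - 8*a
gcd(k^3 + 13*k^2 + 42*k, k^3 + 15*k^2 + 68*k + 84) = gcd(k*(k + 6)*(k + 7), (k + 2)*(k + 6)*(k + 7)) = k^2 + 13*k + 42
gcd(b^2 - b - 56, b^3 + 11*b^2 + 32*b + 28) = b + 7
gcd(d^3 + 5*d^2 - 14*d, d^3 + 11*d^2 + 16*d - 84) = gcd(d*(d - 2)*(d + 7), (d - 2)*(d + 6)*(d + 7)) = d^2 + 5*d - 14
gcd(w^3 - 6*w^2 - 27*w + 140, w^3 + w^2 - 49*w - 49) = w - 7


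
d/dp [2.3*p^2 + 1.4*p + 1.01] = 4.6*p + 1.4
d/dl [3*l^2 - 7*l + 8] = 6*l - 7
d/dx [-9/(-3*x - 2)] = -27/(3*x + 2)^2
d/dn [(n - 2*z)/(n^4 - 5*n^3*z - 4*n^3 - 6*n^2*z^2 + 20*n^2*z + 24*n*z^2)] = (n*(n^3 - 5*n^2*z - 4*n^2 - 6*n*z^2 + 20*n*z + 24*z^2) - (n - 2*z)*(4*n^3 - 15*n^2*z - 12*n^2 - 12*n*z^2 + 40*n*z + 24*z^2))/(n^2*(n^3 - 5*n^2*z - 4*n^2 - 6*n*z^2 + 20*n*z + 24*z^2)^2)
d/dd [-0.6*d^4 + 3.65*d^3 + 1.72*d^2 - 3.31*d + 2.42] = -2.4*d^3 + 10.95*d^2 + 3.44*d - 3.31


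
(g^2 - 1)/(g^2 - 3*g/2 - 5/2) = 2*(g - 1)/(2*g - 5)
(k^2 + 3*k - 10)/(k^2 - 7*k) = (k^2 + 3*k - 10)/(k*(k - 7))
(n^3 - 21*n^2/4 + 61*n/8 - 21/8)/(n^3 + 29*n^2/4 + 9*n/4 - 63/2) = (2*n^2 - 7*n + 3)/(2*(n^2 + 9*n + 18))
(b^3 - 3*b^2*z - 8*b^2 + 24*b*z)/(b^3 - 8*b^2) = (b - 3*z)/b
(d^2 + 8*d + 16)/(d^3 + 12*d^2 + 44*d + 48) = (d + 4)/(d^2 + 8*d + 12)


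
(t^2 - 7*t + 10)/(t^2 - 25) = (t - 2)/(t + 5)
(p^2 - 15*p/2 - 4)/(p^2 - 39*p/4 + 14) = 2*(2*p + 1)/(4*p - 7)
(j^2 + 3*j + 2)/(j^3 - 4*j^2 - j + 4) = (j + 2)/(j^2 - 5*j + 4)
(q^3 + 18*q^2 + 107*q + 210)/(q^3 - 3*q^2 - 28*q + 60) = (q^2 + 13*q + 42)/(q^2 - 8*q + 12)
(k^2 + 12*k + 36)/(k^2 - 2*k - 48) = (k + 6)/(k - 8)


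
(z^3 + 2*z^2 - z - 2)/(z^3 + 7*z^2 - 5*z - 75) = (z^3 + 2*z^2 - z - 2)/(z^3 + 7*z^2 - 5*z - 75)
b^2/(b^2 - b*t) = b/(b - t)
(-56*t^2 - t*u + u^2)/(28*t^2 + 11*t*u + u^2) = (-8*t + u)/(4*t + u)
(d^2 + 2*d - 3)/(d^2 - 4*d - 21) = (d - 1)/(d - 7)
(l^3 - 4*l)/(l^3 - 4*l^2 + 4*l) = (l + 2)/(l - 2)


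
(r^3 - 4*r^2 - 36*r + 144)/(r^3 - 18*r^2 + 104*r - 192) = (r + 6)/(r - 8)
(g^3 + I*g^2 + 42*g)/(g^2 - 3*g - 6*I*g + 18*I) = g*(g + 7*I)/(g - 3)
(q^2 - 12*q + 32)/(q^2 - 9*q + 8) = (q - 4)/(q - 1)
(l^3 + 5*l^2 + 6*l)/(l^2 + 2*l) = l + 3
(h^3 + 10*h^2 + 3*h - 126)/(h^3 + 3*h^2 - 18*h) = (h + 7)/h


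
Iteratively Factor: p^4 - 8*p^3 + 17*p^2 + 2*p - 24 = (p - 3)*(p^3 - 5*p^2 + 2*p + 8) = (p - 3)*(p - 2)*(p^2 - 3*p - 4) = (p - 4)*(p - 3)*(p - 2)*(p + 1)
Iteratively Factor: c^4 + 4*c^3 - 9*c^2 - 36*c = (c - 3)*(c^3 + 7*c^2 + 12*c) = c*(c - 3)*(c^2 + 7*c + 12) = c*(c - 3)*(c + 4)*(c + 3)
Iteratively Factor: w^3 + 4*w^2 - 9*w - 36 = (w + 4)*(w^2 - 9) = (w + 3)*(w + 4)*(w - 3)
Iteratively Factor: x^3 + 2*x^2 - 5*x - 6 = (x + 1)*(x^2 + x - 6) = (x - 2)*(x + 1)*(x + 3)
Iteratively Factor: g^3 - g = (g + 1)*(g^2 - g) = (g - 1)*(g + 1)*(g)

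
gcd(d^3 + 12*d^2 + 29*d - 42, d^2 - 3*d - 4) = 1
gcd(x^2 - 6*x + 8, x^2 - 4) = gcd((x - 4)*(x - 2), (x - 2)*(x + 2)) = x - 2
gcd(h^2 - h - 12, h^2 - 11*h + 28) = h - 4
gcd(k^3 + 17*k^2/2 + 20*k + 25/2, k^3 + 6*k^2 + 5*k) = k^2 + 6*k + 5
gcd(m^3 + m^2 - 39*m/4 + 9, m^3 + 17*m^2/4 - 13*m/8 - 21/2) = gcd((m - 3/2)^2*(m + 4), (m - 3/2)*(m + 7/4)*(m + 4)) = m^2 + 5*m/2 - 6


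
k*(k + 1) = k^2 + k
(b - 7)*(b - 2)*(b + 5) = b^3 - 4*b^2 - 31*b + 70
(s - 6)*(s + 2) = s^2 - 4*s - 12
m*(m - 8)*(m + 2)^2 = m^4 - 4*m^3 - 28*m^2 - 32*m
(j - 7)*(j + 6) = j^2 - j - 42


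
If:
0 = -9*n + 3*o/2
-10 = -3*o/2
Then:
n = 10/9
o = 20/3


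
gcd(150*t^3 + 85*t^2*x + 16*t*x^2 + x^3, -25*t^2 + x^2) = 5*t + x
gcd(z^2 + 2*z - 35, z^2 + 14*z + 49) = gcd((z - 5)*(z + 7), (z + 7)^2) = z + 7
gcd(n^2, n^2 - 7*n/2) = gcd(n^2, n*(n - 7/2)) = n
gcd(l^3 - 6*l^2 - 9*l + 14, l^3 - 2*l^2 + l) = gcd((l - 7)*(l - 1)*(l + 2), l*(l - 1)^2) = l - 1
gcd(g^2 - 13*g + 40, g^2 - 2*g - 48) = g - 8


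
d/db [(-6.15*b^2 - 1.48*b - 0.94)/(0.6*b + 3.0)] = (-3.69*b^2 - 36.9*b - 3.876)/(0.36*b^2 + 3.6*b + 9.0)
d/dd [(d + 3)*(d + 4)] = 2*d + 7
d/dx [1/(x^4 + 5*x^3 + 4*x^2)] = (-4*x^2 - 15*x - 8)/(x^3*(x^2 + 5*x + 4)^2)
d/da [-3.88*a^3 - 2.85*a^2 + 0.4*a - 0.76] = -11.64*a^2 - 5.7*a + 0.4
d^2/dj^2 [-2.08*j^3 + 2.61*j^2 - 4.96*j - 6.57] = 5.22 - 12.48*j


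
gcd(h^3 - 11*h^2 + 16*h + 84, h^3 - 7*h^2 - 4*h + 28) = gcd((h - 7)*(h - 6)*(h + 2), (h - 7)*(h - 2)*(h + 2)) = h^2 - 5*h - 14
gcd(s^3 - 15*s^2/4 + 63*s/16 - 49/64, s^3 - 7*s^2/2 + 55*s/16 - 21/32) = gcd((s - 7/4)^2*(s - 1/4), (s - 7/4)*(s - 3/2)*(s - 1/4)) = s^2 - 2*s + 7/16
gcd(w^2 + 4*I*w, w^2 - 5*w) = w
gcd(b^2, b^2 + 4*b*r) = b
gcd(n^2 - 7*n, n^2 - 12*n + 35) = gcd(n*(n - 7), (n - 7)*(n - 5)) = n - 7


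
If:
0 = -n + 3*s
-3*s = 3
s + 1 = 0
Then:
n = -3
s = -1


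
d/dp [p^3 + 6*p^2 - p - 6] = 3*p^2 + 12*p - 1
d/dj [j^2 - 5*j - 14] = 2*j - 5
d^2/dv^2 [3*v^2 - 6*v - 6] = 6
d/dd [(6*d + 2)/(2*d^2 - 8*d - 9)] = 2*(6*d^2 - 24*d - 4*(d - 2)*(3*d + 1) - 27)/(-2*d^2 + 8*d + 9)^2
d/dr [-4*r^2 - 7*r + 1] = -8*r - 7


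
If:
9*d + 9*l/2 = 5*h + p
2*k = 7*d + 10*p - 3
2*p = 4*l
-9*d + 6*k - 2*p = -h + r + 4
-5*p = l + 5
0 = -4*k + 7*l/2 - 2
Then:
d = 453/308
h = 3727/1540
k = -79/88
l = -5/11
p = -10/11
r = -28313/1540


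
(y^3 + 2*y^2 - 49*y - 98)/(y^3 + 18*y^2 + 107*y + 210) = (y^2 - 5*y - 14)/(y^2 + 11*y + 30)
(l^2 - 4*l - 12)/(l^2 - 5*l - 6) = (l + 2)/(l + 1)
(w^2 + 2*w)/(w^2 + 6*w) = (w + 2)/(w + 6)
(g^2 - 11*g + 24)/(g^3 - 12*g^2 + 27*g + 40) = (g - 3)/(g^2 - 4*g - 5)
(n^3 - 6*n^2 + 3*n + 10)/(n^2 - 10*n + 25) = (n^2 - n - 2)/(n - 5)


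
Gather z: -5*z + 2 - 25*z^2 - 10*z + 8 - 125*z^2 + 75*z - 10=-150*z^2 + 60*z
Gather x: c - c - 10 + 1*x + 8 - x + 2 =0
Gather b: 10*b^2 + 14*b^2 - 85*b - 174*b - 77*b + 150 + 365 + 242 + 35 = 24*b^2 - 336*b + 792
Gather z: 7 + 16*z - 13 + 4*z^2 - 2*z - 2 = 4*z^2 + 14*z - 8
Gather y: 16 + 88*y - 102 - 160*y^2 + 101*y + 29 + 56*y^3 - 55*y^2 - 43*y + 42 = 56*y^3 - 215*y^2 + 146*y - 15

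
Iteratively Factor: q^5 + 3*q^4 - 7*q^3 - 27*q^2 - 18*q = (q + 3)*(q^4 - 7*q^2 - 6*q) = q*(q + 3)*(q^3 - 7*q - 6) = q*(q - 3)*(q + 3)*(q^2 + 3*q + 2) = q*(q - 3)*(q + 1)*(q + 3)*(q + 2)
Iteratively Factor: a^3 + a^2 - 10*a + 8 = (a - 2)*(a^2 + 3*a - 4) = (a - 2)*(a - 1)*(a + 4)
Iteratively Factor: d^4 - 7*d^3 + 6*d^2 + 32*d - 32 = (d - 4)*(d^3 - 3*d^2 - 6*d + 8) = (d - 4)*(d + 2)*(d^2 - 5*d + 4) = (d - 4)^2*(d + 2)*(d - 1)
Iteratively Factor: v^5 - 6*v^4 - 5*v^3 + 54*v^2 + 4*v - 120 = (v + 2)*(v^4 - 8*v^3 + 11*v^2 + 32*v - 60) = (v - 2)*(v + 2)*(v^3 - 6*v^2 - v + 30) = (v - 2)*(v + 2)^2*(v^2 - 8*v + 15) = (v - 5)*(v - 2)*(v + 2)^2*(v - 3)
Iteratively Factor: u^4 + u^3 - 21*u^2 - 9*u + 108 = (u + 4)*(u^3 - 3*u^2 - 9*u + 27) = (u + 3)*(u + 4)*(u^2 - 6*u + 9) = (u - 3)*(u + 3)*(u + 4)*(u - 3)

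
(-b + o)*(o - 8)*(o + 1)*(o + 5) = -b*o^3 + 2*b*o^2 + 43*b*o + 40*b + o^4 - 2*o^3 - 43*o^2 - 40*o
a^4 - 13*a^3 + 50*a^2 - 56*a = a*(a - 7)*(a - 4)*(a - 2)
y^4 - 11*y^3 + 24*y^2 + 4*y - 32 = (y - 8)*(y - 2)^2*(y + 1)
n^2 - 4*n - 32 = (n - 8)*(n + 4)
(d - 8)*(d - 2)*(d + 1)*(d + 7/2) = d^4 - 11*d^3/2 - 51*d^2/2 + 37*d + 56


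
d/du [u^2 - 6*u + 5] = 2*u - 6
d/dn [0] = 0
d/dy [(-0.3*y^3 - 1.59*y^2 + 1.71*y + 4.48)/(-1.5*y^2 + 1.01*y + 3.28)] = (0.45*y^4 - 0.606*y^3 - 1.9929*y^2 + 3.0096*y + 1.084)/(2.25*y^4 - 3.03*y^3 - 8.8199*y^2 + 6.6256*y + 10.7584)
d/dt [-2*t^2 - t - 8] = -4*t - 1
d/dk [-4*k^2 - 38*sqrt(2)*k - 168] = -8*k - 38*sqrt(2)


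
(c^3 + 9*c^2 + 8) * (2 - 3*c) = -3*c^4 - 25*c^3 + 18*c^2 - 24*c + 16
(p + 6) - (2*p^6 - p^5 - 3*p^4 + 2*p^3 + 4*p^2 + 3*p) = -2*p^6 + p^5 + 3*p^4 - 2*p^3 - 4*p^2 - 2*p + 6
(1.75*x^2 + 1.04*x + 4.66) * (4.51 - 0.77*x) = -1.3475*x^3 + 7.0917*x^2 + 1.1022*x + 21.0166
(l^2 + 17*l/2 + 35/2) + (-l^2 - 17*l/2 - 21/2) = 7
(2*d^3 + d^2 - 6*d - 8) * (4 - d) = -2*d^4 + 7*d^3 + 10*d^2 - 16*d - 32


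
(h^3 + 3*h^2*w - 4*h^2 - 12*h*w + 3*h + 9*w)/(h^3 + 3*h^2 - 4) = (h^2 + 3*h*w - 3*h - 9*w)/(h^2 + 4*h + 4)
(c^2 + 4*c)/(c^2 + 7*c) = (c + 4)/(c + 7)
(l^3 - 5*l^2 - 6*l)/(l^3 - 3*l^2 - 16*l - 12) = l/(l + 2)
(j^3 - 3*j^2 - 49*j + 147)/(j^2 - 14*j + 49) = (j^2 + 4*j - 21)/(j - 7)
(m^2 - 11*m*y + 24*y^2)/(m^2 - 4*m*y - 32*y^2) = (m - 3*y)/(m + 4*y)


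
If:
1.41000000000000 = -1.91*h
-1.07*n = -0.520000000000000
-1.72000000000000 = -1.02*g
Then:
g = 1.69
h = -0.74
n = 0.49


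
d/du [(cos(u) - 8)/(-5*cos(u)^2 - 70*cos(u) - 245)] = (23 - cos(u))*sin(u)/(5*(cos(u) + 7)^3)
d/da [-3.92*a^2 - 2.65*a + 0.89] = -7.84*a - 2.65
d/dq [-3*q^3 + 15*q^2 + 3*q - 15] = -9*q^2 + 30*q + 3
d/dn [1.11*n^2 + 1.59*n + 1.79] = 2.22*n + 1.59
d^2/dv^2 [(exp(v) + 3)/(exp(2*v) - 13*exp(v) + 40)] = (exp(4*v) + 25*exp(3*v) - 357*exp(2*v) + 547*exp(v) + 3160)*exp(v)/(exp(6*v) - 39*exp(5*v) + 627*exp(4*v) - 5317*exp(3*v) + 25080*exp(2*v) - 62400*exp(v) + 64000)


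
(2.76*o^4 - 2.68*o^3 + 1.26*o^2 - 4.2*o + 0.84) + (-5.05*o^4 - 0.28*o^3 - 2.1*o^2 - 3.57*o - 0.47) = -2.29*o^4 - 2.96*o^3 - 0.84*o^2 - 7.77*o + 0.37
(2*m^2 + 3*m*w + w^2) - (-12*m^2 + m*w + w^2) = 14*m^2 + 2*m*w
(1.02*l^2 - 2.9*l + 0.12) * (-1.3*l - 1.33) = -1.326*l^3 + 2.4134*l^2 + 3.701*l - 0.1596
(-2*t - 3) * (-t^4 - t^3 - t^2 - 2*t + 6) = 2*t^5 + 5*t^4 + 5*t^3 + 7*t^2 - 6*t - 18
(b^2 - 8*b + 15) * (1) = b^2 - 8*b + 15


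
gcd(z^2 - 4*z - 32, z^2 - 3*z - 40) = z - 8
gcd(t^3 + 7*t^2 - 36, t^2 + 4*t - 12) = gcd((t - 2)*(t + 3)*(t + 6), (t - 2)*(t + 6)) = t^2 + 4*t - 12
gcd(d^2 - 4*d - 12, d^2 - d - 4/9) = 1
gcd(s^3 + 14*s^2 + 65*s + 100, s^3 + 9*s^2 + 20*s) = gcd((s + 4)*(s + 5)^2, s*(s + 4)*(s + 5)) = s^2 + 9*s + 20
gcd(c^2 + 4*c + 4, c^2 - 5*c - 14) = c + 2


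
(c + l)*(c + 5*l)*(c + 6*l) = c^3 + 12*c^2*l + 41*c*l^2 + 30*l^3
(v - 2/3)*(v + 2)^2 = v^3 + 10*v^2/3 + 4*v/3 - 8/3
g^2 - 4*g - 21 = (g - 7)*(g + 3)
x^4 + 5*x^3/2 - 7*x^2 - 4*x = x*(x - 2)*(x + 1/2)*(x + 4)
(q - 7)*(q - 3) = q^2 - 10*q + 21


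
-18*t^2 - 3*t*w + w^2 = (-6*t + w)*(3*t + w)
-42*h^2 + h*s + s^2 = (-6*h + s)*(7*h + s)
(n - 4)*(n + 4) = n^2 - 16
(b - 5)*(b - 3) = b^2 - 8*b + 15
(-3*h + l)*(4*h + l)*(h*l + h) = -12*h^3*l - 12*h^3 + h^2*l^2 + h^2*l + h*l^3 + h*l^2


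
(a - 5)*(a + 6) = a^2 + a - 30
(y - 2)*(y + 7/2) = y^2 + 3*y/2 - 7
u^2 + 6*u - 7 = (u - 1)*(u + 7)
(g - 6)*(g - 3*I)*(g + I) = g^3 - 6*g^2 - 2*I*g^2 + 3*g + 12*I*g - 18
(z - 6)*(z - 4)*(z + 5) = z^3 - 5*z^2 - 26*z + 120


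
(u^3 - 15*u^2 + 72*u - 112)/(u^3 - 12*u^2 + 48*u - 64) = (u - 7)/(u - 4)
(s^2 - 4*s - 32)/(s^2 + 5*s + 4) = (s - 8)/(s + 1)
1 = 1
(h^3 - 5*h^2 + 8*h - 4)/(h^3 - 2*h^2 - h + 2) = (h - 2)/(h + 1)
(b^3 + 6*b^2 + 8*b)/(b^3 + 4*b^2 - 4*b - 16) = b/(b - 2)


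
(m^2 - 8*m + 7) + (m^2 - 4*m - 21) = 2*m^2 - 12*m - 14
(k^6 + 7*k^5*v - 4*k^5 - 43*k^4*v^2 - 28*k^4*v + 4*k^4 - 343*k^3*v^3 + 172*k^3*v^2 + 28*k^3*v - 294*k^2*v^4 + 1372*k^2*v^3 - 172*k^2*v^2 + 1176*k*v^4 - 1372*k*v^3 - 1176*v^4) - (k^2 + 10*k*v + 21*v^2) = k^6 + 7*k^5*v - 4*k^5 - 43*k^4*v^2 - 28*k^4*v + 4*k^4 - 343*k^3*v^3 + 172*k^3*v^2 + 28*k^3*v - 294*k^2*v^4 + 1372*k^2*v^3 - 172*k^2*v^2 - k^2 + 1176*k*v^4 - 1372*k*v^3 - 10*k*v - 1176*v^4 - 21*v^2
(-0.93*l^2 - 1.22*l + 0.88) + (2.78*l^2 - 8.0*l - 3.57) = 1.85*l^2 - 9.22*l - 2.69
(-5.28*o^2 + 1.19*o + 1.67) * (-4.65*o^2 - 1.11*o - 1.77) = 24.552*o^4 + 0.327300000000001*o^3 + 0.2592*o^2 - 3.96*o - 2.9559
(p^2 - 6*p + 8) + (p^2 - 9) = 2*p^2 - 6*p - 1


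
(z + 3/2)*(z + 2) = z^2 + 7*z/2 + 3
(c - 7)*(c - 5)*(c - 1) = c^3 - 13*c^2 + 47*c - 35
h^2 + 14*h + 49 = (h + 7)^2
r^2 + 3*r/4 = r*(r + 3/4)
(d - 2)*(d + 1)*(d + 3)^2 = d^4 + 5*d^3 + d^2 - 21*d - 18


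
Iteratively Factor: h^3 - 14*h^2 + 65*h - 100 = (h - 4)*(h^2 - 10*h + 25) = (h - 5)*(h - 4)*(h - 5)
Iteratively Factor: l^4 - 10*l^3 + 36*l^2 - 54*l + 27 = (l - 1)*(l^3 - 9*l^2 + 27*l - 27) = (l - 3)*(l - 1)*(l^2 - 6*l + 9) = (l - 3)^2*(l - 1)*(l - 3)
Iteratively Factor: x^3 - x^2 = (x - 1)*(x^2) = x*(x - 1)*(x)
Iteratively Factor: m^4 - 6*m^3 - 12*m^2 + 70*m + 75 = (m + 3)*(m^3 - 9*m^2 + 15*m + 25) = (m - 5)*(m + 3)*(m^2 - 4*m - 5) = (m - 5)^2*(m + 3)*(m + 1)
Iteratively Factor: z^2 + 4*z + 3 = (z + 1)*(z + 3)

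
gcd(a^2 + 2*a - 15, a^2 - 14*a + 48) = 1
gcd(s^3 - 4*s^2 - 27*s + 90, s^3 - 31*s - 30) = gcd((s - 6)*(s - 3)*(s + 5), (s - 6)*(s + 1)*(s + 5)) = s^2 - s - 30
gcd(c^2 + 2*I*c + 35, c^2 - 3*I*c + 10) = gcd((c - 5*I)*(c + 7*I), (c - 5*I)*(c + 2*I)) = c - 5*I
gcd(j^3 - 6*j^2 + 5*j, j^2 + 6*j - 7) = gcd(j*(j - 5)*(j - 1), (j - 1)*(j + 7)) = j - 1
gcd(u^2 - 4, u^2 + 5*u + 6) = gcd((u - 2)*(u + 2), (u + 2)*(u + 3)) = u + 2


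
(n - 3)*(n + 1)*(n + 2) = n^3 - 7*n - 6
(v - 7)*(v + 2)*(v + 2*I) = v^3 - 5*v^2 + 2*I*v^2 - 14*v - 10*I*v - 28*I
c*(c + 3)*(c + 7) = c^3 + 10*c^2 + 21*c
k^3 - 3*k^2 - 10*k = k*(k - 5)*(k + 2)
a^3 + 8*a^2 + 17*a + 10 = (a + 1)*(a + 2)*(a + 5)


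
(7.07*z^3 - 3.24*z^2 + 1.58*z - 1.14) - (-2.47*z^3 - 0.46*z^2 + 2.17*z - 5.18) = 9.54*z^3 - 2.78*z^2 - 0.59*z + 4.04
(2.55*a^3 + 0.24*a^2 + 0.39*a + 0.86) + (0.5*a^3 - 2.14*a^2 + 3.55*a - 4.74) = 3.05*a^3 - 1.9*a^2 + 3.94*a - 3.88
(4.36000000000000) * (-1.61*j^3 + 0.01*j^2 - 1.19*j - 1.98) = -7.0196*j^3 + 0.0436*j^2 - 5.1884*j - 8.6328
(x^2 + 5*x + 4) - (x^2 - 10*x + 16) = 15*x - 12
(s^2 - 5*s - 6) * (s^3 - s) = s^5 - 5*s^4 - 7*s^3 + 5*s^2 + 6*s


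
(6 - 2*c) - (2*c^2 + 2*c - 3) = -2*c^2 - 4*c + 9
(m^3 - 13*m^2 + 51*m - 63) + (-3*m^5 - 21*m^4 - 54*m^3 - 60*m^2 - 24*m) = -3*m^5 - 21*m^4 - 53*m^3 - 73*m^2 + 27*m - 63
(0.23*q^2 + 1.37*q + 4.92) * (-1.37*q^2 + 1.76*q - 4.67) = -0.3151*q^4 - 1.4721*q^3 - 5.4033*q^2 + 2.2613*q - 22.9764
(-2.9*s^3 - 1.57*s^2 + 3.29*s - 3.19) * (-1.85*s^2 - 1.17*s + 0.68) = 5.365*s^5 + 6.2975*s^4 - 6.2216*s^3 + 0.9846*s^2 + 5.9695*s - 2.1692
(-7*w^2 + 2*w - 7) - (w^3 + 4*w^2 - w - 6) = -w^3 - 11*w^2 + 3*w - 1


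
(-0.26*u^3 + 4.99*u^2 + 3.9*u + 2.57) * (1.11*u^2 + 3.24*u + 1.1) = -0.2886*u^5 + 4.6965*u^4 + 20.2106*u^3 + 20.9777*u^2 + 12.6168*u + 2.827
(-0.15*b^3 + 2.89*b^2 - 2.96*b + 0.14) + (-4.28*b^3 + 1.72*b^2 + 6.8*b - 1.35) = -4.43*b^3 + 4.61*b^2 + 3.84*b - 1.21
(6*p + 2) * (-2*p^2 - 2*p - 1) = -12*p^3 - 16*p^2 - 10*p - 2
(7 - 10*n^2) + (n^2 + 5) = 12 - 9*n^2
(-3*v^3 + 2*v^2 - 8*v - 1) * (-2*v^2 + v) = 6*v^5 - 7*v^4 + 18*v^3 - 6*v^2 - v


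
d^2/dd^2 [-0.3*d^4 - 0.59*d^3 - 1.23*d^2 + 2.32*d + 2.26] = -3.6*d^2 - 3.54*d - 2.46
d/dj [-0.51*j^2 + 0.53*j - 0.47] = 0.53 - 1.02*j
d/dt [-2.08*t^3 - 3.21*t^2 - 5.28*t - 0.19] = -6.24*t^2 - 6.42*t - 5.28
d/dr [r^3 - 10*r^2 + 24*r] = 3*r^2 - 20*r + 24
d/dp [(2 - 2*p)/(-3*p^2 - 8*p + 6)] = 2*(-3*p^2 + 6*p + 2)/(9*p^4 + 48*p^3 + 28*p^2 - 96*p + 36)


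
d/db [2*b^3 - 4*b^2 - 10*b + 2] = 6*b^2 - 8*b - 10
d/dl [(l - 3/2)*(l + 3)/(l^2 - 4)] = (-3*l^2/2 + l - 6)/(l^4 - 8*l^2 + 16)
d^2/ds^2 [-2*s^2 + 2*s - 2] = -4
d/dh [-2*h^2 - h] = -4*h - 1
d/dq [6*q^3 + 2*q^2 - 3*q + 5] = 18*q^2 + 4*q - 3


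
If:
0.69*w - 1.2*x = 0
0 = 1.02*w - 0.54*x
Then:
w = 0.00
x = 0.00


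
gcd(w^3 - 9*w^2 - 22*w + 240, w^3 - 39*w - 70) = w + 5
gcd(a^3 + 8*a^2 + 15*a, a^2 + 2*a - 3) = a + 3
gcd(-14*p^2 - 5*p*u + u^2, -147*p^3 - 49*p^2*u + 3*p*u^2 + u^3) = 7*p - u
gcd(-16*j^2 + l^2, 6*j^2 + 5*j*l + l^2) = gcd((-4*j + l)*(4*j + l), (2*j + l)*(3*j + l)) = 1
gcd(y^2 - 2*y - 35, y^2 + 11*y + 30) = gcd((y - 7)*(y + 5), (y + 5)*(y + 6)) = y + 5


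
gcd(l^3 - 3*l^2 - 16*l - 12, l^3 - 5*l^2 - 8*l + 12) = l^2 - 4*l - 12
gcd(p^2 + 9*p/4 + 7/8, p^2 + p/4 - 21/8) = p + 7/4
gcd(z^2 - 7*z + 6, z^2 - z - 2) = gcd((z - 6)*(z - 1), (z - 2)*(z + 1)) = 1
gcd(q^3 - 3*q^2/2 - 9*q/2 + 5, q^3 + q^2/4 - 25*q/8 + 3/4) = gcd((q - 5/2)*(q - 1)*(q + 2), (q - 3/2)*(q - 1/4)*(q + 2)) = q + 2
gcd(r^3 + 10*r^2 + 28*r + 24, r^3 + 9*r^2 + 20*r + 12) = r^2 + 8*r + 12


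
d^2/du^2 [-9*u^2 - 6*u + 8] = -18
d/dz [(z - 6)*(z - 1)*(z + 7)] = 3*z^2 - 43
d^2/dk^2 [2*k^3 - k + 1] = 12*k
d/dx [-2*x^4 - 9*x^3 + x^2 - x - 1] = -8*x^3 - 27*x^2 + 2*x - 1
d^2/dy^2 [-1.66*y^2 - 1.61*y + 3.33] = -3.32000000000000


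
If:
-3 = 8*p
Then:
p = -3/8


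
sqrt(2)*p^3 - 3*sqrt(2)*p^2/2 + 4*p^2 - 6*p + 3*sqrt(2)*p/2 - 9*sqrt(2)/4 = (p - 3/2)*(p + 3*sqrt(2)/2)*(sqrt(2)*p + 1)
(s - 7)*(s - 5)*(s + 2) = s^3 - 10*s^2 + 11*s + 70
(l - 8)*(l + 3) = l^2 - 5*l - 24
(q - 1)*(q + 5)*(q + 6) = q^3 + 10*q^2 + 19*q - 30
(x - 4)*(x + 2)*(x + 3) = x^3 + x^2 - 14*x - 24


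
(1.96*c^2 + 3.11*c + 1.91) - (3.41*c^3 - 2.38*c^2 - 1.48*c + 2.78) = -3.41*c^3 + 4.34*c^2 + 4.59*c - 0.87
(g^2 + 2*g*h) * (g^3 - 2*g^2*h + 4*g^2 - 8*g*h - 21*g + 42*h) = g^5 + 4*g^4 - 4*g^3*h^2 - 21*g^3 - 16*g^2*h^2 + 84*g*h^2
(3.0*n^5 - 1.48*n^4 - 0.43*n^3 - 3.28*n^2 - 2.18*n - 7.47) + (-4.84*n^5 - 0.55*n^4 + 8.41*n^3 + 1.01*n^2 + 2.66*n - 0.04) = -1.84*n^5 - 2.03*n^4 + 7.98*n^3 - 2.27*n^2 + 0.48*n - 7.51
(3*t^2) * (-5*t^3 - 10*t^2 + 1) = -15*t^5 - 30*t^4 + 3*t^2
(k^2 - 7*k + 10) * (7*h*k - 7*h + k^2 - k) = 7*h*k^3 - 56*h*k^2 + 119*h*k - 70*h + k^4 - 8*k^3 + 17*k^2 - 10*k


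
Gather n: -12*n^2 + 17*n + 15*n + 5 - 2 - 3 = -12*n^2 + 32*n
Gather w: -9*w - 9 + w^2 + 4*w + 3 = w^2 - 5*w - 6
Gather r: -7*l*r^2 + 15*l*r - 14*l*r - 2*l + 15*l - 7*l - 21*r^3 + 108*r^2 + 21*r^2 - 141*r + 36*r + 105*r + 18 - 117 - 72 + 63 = l*r + 6*l - 21*r^3 + r^2*(129 - 7*l) - 108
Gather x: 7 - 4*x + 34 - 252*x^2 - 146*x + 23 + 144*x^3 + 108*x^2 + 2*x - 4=144*x^3 - 144*x^2 - 148*x + 60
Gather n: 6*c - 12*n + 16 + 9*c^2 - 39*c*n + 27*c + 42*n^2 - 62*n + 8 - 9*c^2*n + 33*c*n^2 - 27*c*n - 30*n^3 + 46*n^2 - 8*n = 9*c^2 + 33*c - 30*n^3 + n^2*(33*c + 88) + n*(-9*c^2 - 66*c - 82) + 24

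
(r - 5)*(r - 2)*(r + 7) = r^3 - 39*r + 70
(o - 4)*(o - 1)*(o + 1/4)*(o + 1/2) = o^4 - 17*o^3/4 + 3*o^2/8 + 19*o/8 + 1/2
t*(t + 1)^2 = t^3 + 2*t^2 + t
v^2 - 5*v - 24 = (v - 8)*(v + 3)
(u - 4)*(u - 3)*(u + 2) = u^3 - 5*u^2 - 2*u + 24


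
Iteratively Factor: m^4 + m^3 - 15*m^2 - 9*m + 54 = (m + 3)*(m^3 - 2*m^2 - 9*m + 18) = (m - 2)*(m + 3)*(m^2 - 9) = (m - 2)*(m + 3)^2*(m - 3)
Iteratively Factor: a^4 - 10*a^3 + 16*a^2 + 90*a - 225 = (a + 3)*(a^3 - 13*a^2 + 55*a - 75) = (a - 5)*(a + 3)*(a^2 - 8*a + 15) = (a - 5)^2*(a + 3)*(a - 3)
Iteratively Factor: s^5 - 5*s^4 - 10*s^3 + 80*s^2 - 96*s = (s)*(s^4 - 5*s^3 - 10*s^2 + 80*s - 96) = s*(s - 2)*(s^3 - 3*s^2 - 16*s + 48) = s*(s - 3)*(s - 2)*(s^2 - 16) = s*(s - 4)*(s - 3)*(s - 2)*(s + 4)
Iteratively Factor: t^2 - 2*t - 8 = (t - 4)*(t + 2)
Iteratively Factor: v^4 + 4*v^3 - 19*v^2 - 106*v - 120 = (v - 5)*(v^3 + 9*v^2 + 26*v + 24) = (v - 5)*(v + 3)*(v^2 + 6*v + 8) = (v - 5)*(v + 2)*(v + 3)*(v + 4)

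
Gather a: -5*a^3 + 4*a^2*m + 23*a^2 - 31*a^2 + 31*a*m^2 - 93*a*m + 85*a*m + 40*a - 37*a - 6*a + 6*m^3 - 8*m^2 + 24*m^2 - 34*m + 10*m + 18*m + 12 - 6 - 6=-5*a^3 + a^2*(4*m - 8) + a*(31*m^2 - 8*m - 3) + 6*m^3 + 16*m^2 - 6*m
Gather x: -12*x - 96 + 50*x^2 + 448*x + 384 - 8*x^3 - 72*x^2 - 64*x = -8*x^3 - 22*x^2 + 372*x + 288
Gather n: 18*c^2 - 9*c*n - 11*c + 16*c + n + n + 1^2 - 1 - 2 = 18*c^2 + 5*c + n*(2 - 9*c) - 2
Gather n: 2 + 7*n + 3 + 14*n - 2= 21*n + 3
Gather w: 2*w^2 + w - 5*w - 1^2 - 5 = 2*w^2 - 4*w - 6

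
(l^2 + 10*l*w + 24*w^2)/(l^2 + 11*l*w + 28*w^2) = (l + 6*w)/(l + 7*w)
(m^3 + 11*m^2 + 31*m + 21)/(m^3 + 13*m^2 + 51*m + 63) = (m + 1)/(m + 3)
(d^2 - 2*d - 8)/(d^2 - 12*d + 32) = (d + 2)/(d - 8)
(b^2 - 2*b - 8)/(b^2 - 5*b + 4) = (b + 2)/(b - 1)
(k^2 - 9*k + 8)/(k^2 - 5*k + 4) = (k - 8)/(k - 4)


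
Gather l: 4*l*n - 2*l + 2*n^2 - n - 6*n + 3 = l*(4*n - 2) + 2*n^2 - 7*n + 3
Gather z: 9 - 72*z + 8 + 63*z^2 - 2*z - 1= 63*z^2 - 74*z + 16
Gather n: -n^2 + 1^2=1 - n^2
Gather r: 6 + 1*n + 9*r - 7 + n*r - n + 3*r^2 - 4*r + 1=3*r^2 + r*(n + 5)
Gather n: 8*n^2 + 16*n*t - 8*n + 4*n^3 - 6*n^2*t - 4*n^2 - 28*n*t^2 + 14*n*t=4*n^3 + n^2*(4 - 6*t) + n*(-28*t^2 + 30*t - 8)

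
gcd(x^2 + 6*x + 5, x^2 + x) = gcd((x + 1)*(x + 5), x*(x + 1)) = x + 1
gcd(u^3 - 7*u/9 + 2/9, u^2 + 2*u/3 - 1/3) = u^2 + 2*u/3 - 1/3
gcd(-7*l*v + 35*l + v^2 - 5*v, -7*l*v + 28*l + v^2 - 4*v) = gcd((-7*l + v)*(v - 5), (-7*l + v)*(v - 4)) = -7*l + v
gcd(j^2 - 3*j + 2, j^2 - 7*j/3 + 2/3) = j - 2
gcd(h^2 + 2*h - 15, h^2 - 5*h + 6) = h - 3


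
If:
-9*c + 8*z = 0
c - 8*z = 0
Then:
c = 0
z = 0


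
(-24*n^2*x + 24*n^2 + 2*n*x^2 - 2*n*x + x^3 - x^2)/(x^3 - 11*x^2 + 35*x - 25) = (-24*n^2 + 2*n*x + x^2)/(x^2 - 10*x + 25)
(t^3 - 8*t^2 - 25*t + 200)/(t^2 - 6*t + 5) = (t^2 - 3*t - 40)/(t - 1)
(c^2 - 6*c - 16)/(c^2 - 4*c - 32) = (c + 2)/(c + 4)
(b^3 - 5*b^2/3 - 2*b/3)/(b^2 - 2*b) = b + 1/3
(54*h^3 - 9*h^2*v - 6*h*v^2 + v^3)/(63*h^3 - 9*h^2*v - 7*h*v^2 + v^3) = (-6*h + v)/(-7*h + v)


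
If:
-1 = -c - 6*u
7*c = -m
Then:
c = 1 - 6*u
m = 42*u - 7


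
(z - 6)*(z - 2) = z^2 - 8*z + 12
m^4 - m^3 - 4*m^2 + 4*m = m*(m - 2)*(m - 1)*(m + 2)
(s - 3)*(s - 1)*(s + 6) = s^3 + 2*s^2 - 21*s + 18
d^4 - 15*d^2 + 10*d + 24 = (d - 3)*(d - 2)*(d + 1)*(d + 4)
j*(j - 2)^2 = j^3 - 4*j^2 + 4*j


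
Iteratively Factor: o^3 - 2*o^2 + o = (o - 1)*(o^2 - o) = (o - 1)^2*(o)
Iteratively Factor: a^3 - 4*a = (a + 2)*(a^2 - 2*a) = a*(a + 2)*(a - 2)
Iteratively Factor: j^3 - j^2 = (j)*(j^2 - j) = j*(j - 1)*(j)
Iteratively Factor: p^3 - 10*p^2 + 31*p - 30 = (p - 3)*(p^2 - 7*p + 10) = (p - 5)*(p - 3)*(p - 2)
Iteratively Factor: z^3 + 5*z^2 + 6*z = (z)*(z^2 + 5*z + 6) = z*(z + 2)*(z + 3)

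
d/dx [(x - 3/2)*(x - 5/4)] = 2*x - 11/4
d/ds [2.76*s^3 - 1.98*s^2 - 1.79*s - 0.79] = 8.28*s^2 - 3.96*s - 1.79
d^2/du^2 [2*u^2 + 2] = 4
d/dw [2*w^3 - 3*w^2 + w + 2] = 6*w^2 - 6*w + 1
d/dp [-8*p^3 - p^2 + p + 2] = -24*p^2 - 2*p + 1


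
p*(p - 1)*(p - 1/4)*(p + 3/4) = p^4 - p^3/2 - 11*p^2/16 + 3*p/16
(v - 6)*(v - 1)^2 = v^3 - 8*v^2 + 13*v - 6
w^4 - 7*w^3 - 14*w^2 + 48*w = w*(w - 8)*(w - 2)*(w + 3)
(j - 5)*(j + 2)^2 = j^3 - j^2 - 16*j - 20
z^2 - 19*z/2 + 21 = (z - 6)*(z - 7/2)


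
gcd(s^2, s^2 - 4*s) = s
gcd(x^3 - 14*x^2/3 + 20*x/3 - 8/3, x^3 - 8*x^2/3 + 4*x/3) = x^2 - 8*x/3 + 4/3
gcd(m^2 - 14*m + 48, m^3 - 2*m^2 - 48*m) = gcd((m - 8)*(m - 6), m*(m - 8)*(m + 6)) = m - 8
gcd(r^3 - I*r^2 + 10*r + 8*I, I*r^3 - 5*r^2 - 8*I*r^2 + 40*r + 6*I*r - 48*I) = 1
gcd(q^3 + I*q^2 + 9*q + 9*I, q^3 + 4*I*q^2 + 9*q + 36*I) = q^2 + 9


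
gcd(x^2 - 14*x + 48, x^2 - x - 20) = 1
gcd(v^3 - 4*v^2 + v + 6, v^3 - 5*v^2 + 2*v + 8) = v^2 - v - 2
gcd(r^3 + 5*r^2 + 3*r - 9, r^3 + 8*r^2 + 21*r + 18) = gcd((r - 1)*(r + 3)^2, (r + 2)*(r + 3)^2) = r^2 + 6*r + 9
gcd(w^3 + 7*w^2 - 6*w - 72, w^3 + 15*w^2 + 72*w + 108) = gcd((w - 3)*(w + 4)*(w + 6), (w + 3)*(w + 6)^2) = w + 6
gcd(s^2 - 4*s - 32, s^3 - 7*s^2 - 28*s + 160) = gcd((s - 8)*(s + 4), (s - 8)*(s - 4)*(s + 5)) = s - 8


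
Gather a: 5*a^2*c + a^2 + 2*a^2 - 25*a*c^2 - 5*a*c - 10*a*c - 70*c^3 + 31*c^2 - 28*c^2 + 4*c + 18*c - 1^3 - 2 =a^2*(5*c + 3) + a*(-25*c^2 - 15*c) - 70*c^3 + 3*c^2 + 22*c - 3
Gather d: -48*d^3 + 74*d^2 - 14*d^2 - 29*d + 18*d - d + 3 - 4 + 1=-48*d^3 + 60*d^2 - 12*d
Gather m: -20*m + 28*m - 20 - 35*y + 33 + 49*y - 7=8*m + 14*y + 6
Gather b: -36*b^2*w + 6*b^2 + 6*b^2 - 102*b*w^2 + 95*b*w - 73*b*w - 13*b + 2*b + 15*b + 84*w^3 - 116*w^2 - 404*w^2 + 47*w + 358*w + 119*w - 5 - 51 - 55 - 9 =b^2*(12 - 36*w) + b*(-102*w^2 + 22*w + 4) + 84*w^3 - 520*w^2 + 524*w - 120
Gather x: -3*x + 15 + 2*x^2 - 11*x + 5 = 2*x^2 - 14*x + 20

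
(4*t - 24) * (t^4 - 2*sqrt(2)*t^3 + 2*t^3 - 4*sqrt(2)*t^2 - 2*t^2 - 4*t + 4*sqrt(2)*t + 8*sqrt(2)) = 4*t^5 - 16*t^4 - 8*sqrt(2)*t^4 - 56*t^3 + 32*sqrt(2)*t^3 + 32*t^2 + 112*sqrt(2)*t^2 - 64*sqrt(2)*t + 96*t - 192*sqrt(2)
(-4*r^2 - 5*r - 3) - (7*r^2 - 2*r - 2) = -11*r^2 - 3*r - 1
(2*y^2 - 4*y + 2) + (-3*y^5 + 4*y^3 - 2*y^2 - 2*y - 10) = -3*y^5 + 4*y^3 - 6*y - 8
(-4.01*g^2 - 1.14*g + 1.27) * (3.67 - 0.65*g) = 2.6065*g^3 - 13.9757*g^2 - 5.0093*g + 4.6609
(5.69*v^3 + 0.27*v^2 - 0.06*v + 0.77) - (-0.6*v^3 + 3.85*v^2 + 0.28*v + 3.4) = 6.29*v^3 - 3.58*v^2 - 0.34*v - 2.63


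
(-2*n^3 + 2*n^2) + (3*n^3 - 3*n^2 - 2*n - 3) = n^3 - n^2 - 2*n - 3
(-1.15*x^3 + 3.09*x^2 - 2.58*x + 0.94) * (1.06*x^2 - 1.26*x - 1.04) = -1.219*x^5 + 4.7244*x^4 - 5.4322*x^3 + 1.0336*x^2 + 1.4988*x - 0.9776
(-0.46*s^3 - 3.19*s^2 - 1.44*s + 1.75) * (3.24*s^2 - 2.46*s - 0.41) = -1.4904*s^5 - 9.204*s^4 + 3.3704*s^3 + 10.5203*s^2 - 3.7146*s - 0.7175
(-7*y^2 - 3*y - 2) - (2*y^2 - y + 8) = -9*y^2 - 2*y - 10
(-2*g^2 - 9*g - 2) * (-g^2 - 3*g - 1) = 2*g^4 + 15*g^3 + 31*g^2 + 15*g + 2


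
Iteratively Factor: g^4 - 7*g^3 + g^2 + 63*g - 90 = (g - 3)*(g^3 - 4*g^2 - 11*g + 30) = (g - 5)*(g - 3)*(g^2 + g - 6) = (g - 5)*(g - 3)*(g + 3)*(g - 2)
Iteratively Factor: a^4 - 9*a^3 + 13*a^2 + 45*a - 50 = (a - 5)*(a^3 - 4*a^2 - 7*a + 10) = (a - 5)^2*(a^2 + a - 2) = (a - 5)^2*(a + 2)*(a - 1)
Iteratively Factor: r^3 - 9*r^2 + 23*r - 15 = (r - 1)*(r^2 - 8*r + 15) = (r - 3)*(r - 1)*(r - 5)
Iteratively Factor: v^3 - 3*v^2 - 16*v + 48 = (v - 3)*(v^2 - 16) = (v - 3)*(v + 4)*(v - 4)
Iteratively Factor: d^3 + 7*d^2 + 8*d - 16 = (d + 4)*(d^2 + 3*d - 4) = (d - 1)*(d + 4)*(d + 4)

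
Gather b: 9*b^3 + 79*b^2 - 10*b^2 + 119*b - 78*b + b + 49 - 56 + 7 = 9*b^3 + 69*b^2 + 42*b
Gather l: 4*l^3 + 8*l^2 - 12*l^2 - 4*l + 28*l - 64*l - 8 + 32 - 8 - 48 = 4*l^3 - 4*l^2 - 40*l - 32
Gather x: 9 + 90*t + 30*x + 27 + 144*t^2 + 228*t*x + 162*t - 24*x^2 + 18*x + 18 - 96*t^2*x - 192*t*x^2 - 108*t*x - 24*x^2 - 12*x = 144*t^2 + 252*t + x^2*(-192*t - 48) + x*(-96*t^2 + 120*t + 36) + 54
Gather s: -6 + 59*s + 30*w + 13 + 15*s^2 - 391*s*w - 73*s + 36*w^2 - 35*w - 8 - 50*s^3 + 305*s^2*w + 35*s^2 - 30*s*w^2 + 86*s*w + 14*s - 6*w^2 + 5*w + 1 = -50*s^3 + s^2*(305*w + 50) + s*(-30*w^2 - 305*w) + 30*w^2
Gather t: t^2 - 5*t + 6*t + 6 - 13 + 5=t^2 + t - 2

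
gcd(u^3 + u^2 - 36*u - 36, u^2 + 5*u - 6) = u + 6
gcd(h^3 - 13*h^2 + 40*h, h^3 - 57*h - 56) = h - 8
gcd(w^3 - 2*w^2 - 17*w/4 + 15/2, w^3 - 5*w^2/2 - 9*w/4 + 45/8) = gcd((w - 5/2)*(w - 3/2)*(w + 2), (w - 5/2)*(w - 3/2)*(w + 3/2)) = w^2 - 4*w + 15/4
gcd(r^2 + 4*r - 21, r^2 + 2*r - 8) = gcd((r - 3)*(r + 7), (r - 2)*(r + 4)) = 1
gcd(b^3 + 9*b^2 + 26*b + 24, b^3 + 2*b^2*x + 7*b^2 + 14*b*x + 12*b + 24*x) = b^2 + 7*b + 12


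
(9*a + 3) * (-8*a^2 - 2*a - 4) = -72*a^3 - 42*a^2 - 42*a - 12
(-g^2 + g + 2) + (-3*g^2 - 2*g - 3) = -4*g^2 - g - 1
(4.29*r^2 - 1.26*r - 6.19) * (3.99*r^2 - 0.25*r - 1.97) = 17.1171*r^4 - 6.0999*r^3 - 32.8344*r^2 + 4.0297*r + 12.1943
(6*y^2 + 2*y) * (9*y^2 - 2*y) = 54*y^4 + 6*y^3 - 4*y^2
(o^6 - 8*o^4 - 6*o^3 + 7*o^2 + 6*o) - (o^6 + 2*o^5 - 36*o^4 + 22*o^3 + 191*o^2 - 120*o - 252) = -2*o^5 + 28*o^4 - 28*o^3 - 184*o^2 + 126*o + 252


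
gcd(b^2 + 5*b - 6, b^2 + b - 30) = b + 6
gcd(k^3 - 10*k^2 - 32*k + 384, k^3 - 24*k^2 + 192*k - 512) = k^2 - 16*k + 64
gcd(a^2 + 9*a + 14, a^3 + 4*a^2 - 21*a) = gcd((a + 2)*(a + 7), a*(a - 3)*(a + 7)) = a + 7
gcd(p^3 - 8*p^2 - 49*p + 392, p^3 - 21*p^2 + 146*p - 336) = p^2 - 15*p + 56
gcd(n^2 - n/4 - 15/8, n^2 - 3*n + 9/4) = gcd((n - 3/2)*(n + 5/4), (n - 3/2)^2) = n - 3/2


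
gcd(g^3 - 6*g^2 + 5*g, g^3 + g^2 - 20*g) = g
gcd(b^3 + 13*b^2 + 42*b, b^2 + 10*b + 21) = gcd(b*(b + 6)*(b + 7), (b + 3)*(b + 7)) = b + 7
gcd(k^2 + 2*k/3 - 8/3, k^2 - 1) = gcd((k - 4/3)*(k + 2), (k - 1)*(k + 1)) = 1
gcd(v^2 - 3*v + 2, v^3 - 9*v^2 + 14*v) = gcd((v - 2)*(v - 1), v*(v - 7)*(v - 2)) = v - 2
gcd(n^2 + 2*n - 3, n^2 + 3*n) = n + 3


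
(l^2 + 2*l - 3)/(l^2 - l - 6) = (-l^2 - 2*l + 3)/(-l^2 + l + 6)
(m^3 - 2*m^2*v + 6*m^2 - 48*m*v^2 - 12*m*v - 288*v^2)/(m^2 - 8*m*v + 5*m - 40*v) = (m^2 + 6*m*v + 6*m + 36*v)/(m + 5)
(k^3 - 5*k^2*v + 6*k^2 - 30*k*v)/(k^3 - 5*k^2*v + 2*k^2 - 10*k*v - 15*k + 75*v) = k*(k + 6)/(k^2 + 2*k - 15)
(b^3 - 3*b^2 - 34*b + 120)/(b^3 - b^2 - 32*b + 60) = (b - 4)/(b - 2)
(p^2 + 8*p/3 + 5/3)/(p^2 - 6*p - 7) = (p + 5/3)/(p - 7)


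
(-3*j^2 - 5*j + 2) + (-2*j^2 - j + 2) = -5*j^2 - 6*j + 4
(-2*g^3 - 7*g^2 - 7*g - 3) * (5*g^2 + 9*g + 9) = -10*g^5 - 53*g^4 - 116*g^3 - 141*g^2 - 90*g - 27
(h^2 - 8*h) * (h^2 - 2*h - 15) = h^4 - 10*h^3 + h^2 + 120*h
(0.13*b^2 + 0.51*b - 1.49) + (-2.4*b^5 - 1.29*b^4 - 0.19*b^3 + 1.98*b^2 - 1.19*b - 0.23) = -2.4*b^5 - 1.29*b^4 - 0.19*b^3 + 2.11*b^2 - 0.68*b - 1.72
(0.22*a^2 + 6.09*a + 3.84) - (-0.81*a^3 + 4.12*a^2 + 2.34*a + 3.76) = 0.81*a^3 - 3.9*a^2 + 3.75*a + 0.0800000000000001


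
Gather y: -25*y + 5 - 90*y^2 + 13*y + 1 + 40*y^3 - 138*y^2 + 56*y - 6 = 40*y^3 - 228*y^2 + 44*y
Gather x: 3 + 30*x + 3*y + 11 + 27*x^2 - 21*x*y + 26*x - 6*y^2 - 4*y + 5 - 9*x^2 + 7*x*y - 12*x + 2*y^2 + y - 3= 18*x^2 + x*(44 - 14*y) - 4*y^2 + 16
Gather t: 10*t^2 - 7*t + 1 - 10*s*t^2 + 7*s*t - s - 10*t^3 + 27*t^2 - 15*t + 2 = -s - 10*t^3 + t^2*(37 - 10*s) + t*(7*s - 22) + 3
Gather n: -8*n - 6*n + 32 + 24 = 56 - 14*n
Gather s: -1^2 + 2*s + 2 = 2*s + 1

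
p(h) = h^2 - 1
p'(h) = 2*h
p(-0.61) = -0.63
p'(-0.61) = -1.22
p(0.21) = -0.96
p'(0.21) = 0.42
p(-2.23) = 3.97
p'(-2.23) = -4.46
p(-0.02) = -1.00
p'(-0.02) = -0.04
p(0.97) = -0.06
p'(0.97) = 1.94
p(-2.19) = 3.80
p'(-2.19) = -4.38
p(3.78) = 13.29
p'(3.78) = 7.56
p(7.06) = 48.84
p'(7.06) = 14.12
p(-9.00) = 80.00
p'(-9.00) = -18.00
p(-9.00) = 80.00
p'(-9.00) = -18.00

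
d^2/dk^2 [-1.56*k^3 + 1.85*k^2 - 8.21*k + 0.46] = 3.7 - 9.36*k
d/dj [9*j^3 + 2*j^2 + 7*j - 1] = 27*j^2 + 4*j + 7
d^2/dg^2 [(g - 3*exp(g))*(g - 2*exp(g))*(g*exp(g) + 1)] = g^3*exp(g) - 20*g^2*exp(2*g) + 6*g^2*exp(g) + 54*g*exp(3*g) - 40*g*exp(2*g) + g*exp(g) + 36*exp(3*g) + 14*exp(2*g) - 10*exp(g) + 2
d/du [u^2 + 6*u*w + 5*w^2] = 2*u + 6*w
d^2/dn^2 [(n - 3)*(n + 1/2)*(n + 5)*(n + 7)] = 12*n^2 + 57*n + 7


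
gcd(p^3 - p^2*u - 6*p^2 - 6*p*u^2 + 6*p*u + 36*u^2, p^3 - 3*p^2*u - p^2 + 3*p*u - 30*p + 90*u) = p^2 - 3*p*u - 6*p + 18*u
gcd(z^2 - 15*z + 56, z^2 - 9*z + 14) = z - 7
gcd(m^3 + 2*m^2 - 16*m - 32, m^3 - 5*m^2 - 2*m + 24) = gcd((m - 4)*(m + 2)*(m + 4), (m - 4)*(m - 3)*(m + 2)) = m^2 - 2*m - 8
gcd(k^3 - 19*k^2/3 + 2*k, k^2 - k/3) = k^2 - k/3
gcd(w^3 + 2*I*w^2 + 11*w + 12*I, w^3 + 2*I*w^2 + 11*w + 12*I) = w^3 + 2*I*w^2 + 11*w + 12*I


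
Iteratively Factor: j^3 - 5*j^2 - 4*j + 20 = (j - 2)*(j^2 - 3*j - 10) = (j - 2)*(j + 2)*(j - 5)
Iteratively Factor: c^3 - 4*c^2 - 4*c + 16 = (c - 2)*(c^2 - 2*c - 8) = (c - 2)*(c + 2)*(c - 4)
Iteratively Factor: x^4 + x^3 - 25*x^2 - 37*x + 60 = (x + 4)*(x^3 - 3*x^2 - 13*x + 15) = (x - 5)*(x + 4)*(x^2 + 2*x - 3) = (x - 5)*(x - 1)*(x + 4)*(x + 3)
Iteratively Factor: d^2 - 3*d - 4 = (d - 4)*(d + 1)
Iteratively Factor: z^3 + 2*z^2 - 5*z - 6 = (z + 3)*(z^2 - z - 2) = (z + 1)*(z + 3)*(z - 2)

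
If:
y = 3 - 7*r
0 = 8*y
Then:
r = 3/7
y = 0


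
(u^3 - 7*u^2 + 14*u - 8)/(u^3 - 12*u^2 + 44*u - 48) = (u - 1)/(u - 6)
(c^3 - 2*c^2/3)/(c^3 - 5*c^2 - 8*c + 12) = c^2*(c - 2/3)/(c^3 - 5*c^2 - 8*c + 12)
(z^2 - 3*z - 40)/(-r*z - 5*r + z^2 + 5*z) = (z - 8)/(-r + z)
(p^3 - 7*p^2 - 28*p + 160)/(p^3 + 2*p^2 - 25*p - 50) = (p^2 - 12*p + 32)/(p^2 - 3*p - 10)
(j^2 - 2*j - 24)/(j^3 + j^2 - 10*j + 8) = (j - 6)/(j^2 - 3*j + 2)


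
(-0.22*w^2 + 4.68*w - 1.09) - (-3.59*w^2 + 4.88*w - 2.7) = 3.37*w^2 - 0.2*w + 1.61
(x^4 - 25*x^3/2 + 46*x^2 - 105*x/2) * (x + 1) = x^5 - 23*x^4/2 + 67*x^3/2 - 13*x^2/2 - 105*x/2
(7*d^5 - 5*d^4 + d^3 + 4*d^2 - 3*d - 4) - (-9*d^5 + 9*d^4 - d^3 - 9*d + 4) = 16*d^5 - 14*d^4 + 2*d^3 + 4*d^2 + 6*d - 8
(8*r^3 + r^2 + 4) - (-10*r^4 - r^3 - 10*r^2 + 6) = 10*r^4 + 9*r^3 + 11*r^2 - 2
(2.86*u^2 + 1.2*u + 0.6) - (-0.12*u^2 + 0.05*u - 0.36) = 2.98*u^2 + 1.15*u + 0.96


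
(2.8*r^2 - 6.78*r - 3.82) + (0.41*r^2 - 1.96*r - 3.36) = 3.21*r^2 - 8.74*r - 7.18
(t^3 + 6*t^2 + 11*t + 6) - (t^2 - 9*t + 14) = t^3 + 5*t^2 + 20*t - 8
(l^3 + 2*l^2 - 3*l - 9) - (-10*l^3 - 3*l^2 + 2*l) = 11*l^3 + 5*l^2 - 5*l - 9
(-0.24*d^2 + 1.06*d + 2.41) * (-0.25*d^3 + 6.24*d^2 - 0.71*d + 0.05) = 0.06*d^5 - 1.7626*d^4 + 6.1823*d^3 + 14.2738*d^2 - 1.6581*d + 0.1205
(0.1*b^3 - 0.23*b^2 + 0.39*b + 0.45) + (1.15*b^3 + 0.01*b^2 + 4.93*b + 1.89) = 1.25*b^3 - 0.22*b^2 + 5.32*b + 2.34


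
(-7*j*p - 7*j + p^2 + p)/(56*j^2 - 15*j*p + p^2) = (p + 1)/(-8*j + p)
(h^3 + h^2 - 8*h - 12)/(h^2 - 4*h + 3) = (h^2 + 4*h + 4)/(h - 1)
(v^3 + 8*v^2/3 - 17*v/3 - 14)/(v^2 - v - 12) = (3*v^2 - v - 14)/(3*(v - 4))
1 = 1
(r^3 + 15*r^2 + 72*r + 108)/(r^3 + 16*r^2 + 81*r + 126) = (r + 6)/(r + 7)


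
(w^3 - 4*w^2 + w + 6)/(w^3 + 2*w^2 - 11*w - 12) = (w - 2)/(w + 4)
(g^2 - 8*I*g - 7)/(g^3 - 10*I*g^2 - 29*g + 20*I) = (g - 7*I)/(g^2 - 9*I*g - 20)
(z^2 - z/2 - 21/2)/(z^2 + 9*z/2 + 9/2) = (2*z - 7)/(2*z + 3)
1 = 1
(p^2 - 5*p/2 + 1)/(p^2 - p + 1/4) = 2*(p - 2)/(2*p - 1)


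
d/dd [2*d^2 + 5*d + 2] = 4*d + 5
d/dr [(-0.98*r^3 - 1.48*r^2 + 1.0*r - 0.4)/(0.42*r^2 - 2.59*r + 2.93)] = (-0.4116*r^4 + 5.0764*r^3 - 5.201*r^2 - 8.3368*r + 1.894)/(0.1764*r^4 - 2.1756*r^3 + 9.1693*r^2 - 15.1774*r + 8.5849)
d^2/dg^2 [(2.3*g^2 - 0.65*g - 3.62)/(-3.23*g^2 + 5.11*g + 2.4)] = (-62.36161*g^3 + 119.624988*g^2 - 328.262316*g + 202.736884)/(33.698267*g^6 - 159.936357*g^5 + 177.909369*g^4 + 104.243489*g^3 - 132.19272*g^2 - 88.3008*g - 13.824)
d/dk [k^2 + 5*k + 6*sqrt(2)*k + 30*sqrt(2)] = 2*k + 5 + 6*sqrt(2)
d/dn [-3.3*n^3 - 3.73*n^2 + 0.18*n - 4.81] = -9.9*n^2 - 7.46*n + 0.18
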